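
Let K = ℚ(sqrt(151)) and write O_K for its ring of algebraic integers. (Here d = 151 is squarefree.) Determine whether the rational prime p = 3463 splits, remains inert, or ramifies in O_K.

p splits

d = 151 ≡ 3 (mod 4), so O_K = ℤ[√151] and disc(K) = 4d = 604.
3463 ∤ 604, so 3463 is unramified.
Legendre symbol by Euler's criterion: (151/3463) ≡ 151^1731 ≡ 1 (mod 3463), i.e. (151/3463) = 1.
Legendre symbol 1 ⇒ 3463 is split.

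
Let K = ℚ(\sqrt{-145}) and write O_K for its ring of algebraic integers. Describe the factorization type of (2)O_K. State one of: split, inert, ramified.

ramified

Since -145 ≢ 1 mod 4, the ring of integers is ℤ[√-145] with discriminant 4·(-145) = -580.
2 divides disc(K) = -580, so 2 ramifies.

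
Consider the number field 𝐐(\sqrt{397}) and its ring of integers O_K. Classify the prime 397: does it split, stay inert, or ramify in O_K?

d = 397 ≡ 1 (mod 4), so O_K = ℤ[(1+√397)/2] and disc(K) = d = 397.
Ramification test: 397 | 397. The prime 397 ramifies in K.

ramified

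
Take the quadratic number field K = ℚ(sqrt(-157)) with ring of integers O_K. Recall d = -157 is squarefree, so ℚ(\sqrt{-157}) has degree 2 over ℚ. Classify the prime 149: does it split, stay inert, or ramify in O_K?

inert

d = -157 ≡ 3 (mod 4), so O_K = ℤ[√-157] and disc(K) = 4d = -628.
149 ∤ -628, so 149 is unramified.
(-157/149) = 141^74 mod 149 = 148, giving Legendre symbol -1.
Legendre symbol -1 ⇒ 149 is inert.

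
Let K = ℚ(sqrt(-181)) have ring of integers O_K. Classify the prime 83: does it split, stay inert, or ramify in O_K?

split — (83) = 𝔭₁𝔭₂ with 𝔭₁ ≠ 𝔭₂

-181 mod 4 = 3, hence disc K = 4·(-181) = -724 and O_K = ℤ[√-181].
disc(K) = -724 is not divisible by 83; 83 is unramified.
Legendre symbol by Euler's criterion: (-181/83) ≡ (-181)^41 ≡ 1 (mod 83), i.e. (-181/83) = 1.
(-181/83) = 1, so 83 splits.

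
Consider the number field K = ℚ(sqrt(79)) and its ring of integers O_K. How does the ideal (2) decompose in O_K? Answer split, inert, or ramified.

79 mod 4 = 3, hence disc K = 4·79 = 316 and O_K = ℤ[√79].
disc(K) = 316 = 2·158, so p = 2 is ramified.

2 is ramified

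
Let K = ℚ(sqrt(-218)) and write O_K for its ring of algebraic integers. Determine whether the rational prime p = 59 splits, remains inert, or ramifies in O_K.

-218 mod 4 = 2, hence disc K = 4·(-218) = -872 and O_K = ℤ[√-218].
Since gcd(59, -872) = 1 the prime 59 does not ramify.
(-218/59) = 18^29 mod 59 = 58, giving Legendre symbol -1.
d is a non-residue mod p, hence 59 remains inert in O_K.

inert — (59) stays prime in O_K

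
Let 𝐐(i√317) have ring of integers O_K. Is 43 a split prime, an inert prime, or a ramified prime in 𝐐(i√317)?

inert — (43) stays prime in O_K

-317 mod 4 = 3, hence disc K = 4·(-317) = -1268 and O_K = ℤ[√-317].
disc(K) = -1268 is not divisible by 43; 43 is unramified.
Legendre symbol by Euler's criterion: (-317/43) ≡ (-317)^21 ≡ 42 (mod 43), i.e. (-317/43) = -1.
Legendre symbol -1 ⇒ 43 is inert.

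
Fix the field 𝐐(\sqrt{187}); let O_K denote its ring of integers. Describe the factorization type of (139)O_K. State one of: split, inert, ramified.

139 remains inert

187 mod 4 = 3, hence disc K = 4·187 = 748 and O_K = ℤ[√187].
Since gcd(139, 748) = 1 the prime 139 does not ramify.
Compute (187/139) via Euler: 48^((139-1)/2) mod 139 = 138, so (187/139) = -1.
d is a non-residue mod p, hence 139 remains inert in O_K.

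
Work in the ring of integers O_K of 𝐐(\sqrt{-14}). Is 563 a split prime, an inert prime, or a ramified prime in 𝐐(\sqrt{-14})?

split — (563) = 𝔭₁𝔭₂ with 𝔭₁ ≠ 𝔭₂

d = -14 ≡ 2 (mod 4), so O_K = ℤ[√-14] and disc(K) = 4d = -56.
563 ∤ -56, so 563 is unramified.
Euler's criterion: (-14)^281 mod 563 = 1. Thus (-14|563) = 1.
Legendre symbol 1 ⇒ 563 is split.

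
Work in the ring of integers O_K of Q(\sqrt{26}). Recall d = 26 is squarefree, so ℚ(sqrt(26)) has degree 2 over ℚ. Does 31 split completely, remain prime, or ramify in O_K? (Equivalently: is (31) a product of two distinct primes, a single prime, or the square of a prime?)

31 remains inert

Since 26 ≢ 1 mod 4, the ring of integers is ℤ[√26] with discriminant 4·26 = 104.
disc(K) = 104 is not divisible by 31; 31 is unramified.
(26/31) = 26^15 mod 31 = 30, giving Legendre symbol -1.
(26/31) = -1, so 31 is inert.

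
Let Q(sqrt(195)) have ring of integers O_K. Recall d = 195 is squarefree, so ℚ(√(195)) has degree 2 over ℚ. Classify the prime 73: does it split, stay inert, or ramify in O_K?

split

195 mod 4 = 3, hence disc K = 4·195 = 780 and O_K = ℤ[√195].
Since gcd(73, 780) = 1 the prime 73 does not ramify.
Compute (195/73) via Euler: 49^((73-1)/2) mod 73 = 1, so (195/73) = 1.
d is a quadratic residue mod p, hence 73 splits in O_K.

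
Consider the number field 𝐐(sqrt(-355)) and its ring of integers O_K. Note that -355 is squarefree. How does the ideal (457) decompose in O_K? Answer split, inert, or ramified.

d = -355 ≡ 1 (mod 4), so O_K = ℤ[(1+√-355)/2] and disc(K) = d = -355.
disc(K) = -355 is not divisible by 457; 457 is unramified.
Euler's criterion: (-355)^228 mod 457 = 1. Thus (-355|457) = 1.
Legendre symbol 1 ⇒ 457 is split.

split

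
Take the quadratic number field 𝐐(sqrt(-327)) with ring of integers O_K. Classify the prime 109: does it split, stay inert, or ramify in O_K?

ramified

-327 mod 4 = 1, hence disc K = -327 and O_K = ℤ[(1+√-327)/2].
109 divides disc(K) = -327, so 109 ramifies.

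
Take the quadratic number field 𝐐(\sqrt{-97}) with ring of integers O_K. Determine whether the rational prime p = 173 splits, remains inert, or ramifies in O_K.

173 remains inert

d = -97 ≡ 3 (mod 4), so O_K = ℤ[√-97] and disc(K) = 4d = -388.
Since gcd(173, -388) = 1 the prime 173 does not ramify.
Legendre symbol by Euler's criterion: (-97/173) ≡ (-97)^86 ≡ 172 (mod 173), i.e. (-97/173) = -1.
d is a non-residue mod p, hence 173 remains inert in O_K.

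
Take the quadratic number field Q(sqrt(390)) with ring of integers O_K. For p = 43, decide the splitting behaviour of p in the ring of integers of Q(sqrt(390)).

remains prime (inert)

Since 390 ≢ 1 mod 4, the ring of integers is ℤ[√390] with discriminant 4·390 = 1560.
43 ∤ 1560, so 43 is unramified.
(390/43) = 3^21 mod 43 = 42, giving Legendre symbol -1.
d is a non-residue mod p, hence 43 remains inert in O_K.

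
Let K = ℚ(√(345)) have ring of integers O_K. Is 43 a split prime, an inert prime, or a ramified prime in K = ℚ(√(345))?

p splits

d = 345 ≡ 1 (mod 4), so O_K = ℤ[(1+√345)/2] and disc(K) = d = 345.
disc(K) = 345 is not divisible by 43; 43 is unramified.
Euler's criterion: 345^21 mod 43 = 1. Thus (345|43) = 1.
(345/43) = 1, so 43 splits.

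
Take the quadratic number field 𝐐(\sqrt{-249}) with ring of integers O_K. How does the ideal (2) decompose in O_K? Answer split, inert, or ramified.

Since -249 ≢ 1 mod 4, the ring of integers is ℤ[√-249] with discriminant 4·(-249) = -996.
disc(K) = -996 = 2·(-498), so p = 2 is ramified.

ramifies in O_K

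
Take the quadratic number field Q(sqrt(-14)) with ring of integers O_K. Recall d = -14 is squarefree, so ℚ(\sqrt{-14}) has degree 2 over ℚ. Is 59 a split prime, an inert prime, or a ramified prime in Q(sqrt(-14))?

Since -14 ≢ 1 mod 4, the ring of integers is ℤ[√-14] with discriminant 4·(-14) = -56.
Since gcd(59, -56) = 1 the prime 59 does not ramify.
Legendre symbol by Euler's criterion: (-14/59) ≡ (-14)^29 ≡ 1 (mod 59), i.e. (-14/59) = 1.
d is a quadratic residue mod p, hence 59 splits in O_K.

split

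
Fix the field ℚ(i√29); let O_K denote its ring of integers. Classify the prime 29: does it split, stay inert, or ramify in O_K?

p ramifies

Since -29 ≢ 1 mod 4, the ring of integers is ℤ[√-29] with discriminant 4·(-29) = -116.
29 divides disc(K) = -116, so 29 ramifies.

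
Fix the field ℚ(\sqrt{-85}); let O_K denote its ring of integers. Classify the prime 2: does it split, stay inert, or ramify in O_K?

ramified

-85 mod 4 = 3, hence disc K = 4·(-85) = -340 and O_K = ℤ[√-85].
2 divides disc(K) = -340, so 2 ramifies.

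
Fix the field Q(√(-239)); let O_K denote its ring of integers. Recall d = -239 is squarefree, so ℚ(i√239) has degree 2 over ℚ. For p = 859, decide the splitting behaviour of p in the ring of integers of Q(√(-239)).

split — (859) = 𝔭₁𝔭₂ with 𝔭₁ ≠ 𝔭₂

d = -239 ≡ 1 (mod 4), so O_K = ℤ[(1+√-239)/2] and disc(K) = d = -239.
disc(K) = -239 is not divisible by 859; 859 is unramified.
Euler's criterion: (-239)^429 mod 859 = 1. Thus (-239|859) = 1.
(-239/859) = 1, so 859 splits.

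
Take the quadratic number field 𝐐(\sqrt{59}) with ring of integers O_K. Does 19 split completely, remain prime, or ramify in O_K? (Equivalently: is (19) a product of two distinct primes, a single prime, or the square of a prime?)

p is inert

d = 59 ≡ 3 (mod 4), so O_K = ℤ[√59] and disc(K) = 4d = 236.
19 ∤ 236, so 19 is unramified.
(59/19) = 2^9 mod 19 = 18, giving Legendre symbol -1.
Legendre symbol -1 ⇒ 19 is inert.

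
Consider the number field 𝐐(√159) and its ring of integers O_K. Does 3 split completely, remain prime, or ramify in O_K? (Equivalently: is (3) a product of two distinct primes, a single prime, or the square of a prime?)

d = 159 ≡ 3 (mod 4), so O_K = ℤ[√159] and disc(K) = 4d = 636.
Ramification test: 3 | 636. The prime 3 ramifies in K.

ramifies in O_K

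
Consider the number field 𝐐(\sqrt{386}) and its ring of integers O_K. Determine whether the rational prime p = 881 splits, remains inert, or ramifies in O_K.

splits completely

d = 386 ≡ 2 (mod 4), so O_K = ℤ[√386] and disc(K) = 4d = 1544.
881 ∤ 1544, so 881 is unramified.
Euler's criterion: 386^440 mod 881 = 1. Thus (386|881) = 1.
(386/881) = 1, so 881 splits.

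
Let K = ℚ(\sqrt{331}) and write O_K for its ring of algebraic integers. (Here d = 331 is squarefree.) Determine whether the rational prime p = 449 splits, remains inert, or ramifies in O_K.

331 mod 4 = 3, hence disc K = 4·331 = 1324 and O_K = ℤ[√331].
disc(K) = 1324 is not divisible by 449; 449 is unramified.
(331/449) = 331^224 mod 449 = 1, giving Legendre symbol 1.
(331/449) = 1, so 449 splits.

p splits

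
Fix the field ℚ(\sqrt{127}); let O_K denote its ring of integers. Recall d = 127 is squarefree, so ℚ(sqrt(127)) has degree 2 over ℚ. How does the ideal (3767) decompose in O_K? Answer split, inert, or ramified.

127 mod 4 = 3, hence disc K = 4·127 = 508 and O_K = ℤ[√127].
Since gcd(3767, 508) = 1 the prime 3767 does not ramify.
Euler's criterion: 127^1883 mod 3767 = 3766. Thus (127|3767) = -1.
Legendre symbol -1 ⇒ 3767 is inert.

inert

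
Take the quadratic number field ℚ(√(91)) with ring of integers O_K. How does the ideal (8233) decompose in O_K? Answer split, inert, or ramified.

Since 91 ≢ 1 mod 4, the ring of integers is ℤ[√91] with discriminant 4·91 = 364.
disc(K) = 364 is not divisible by 8233; 8233 is unramified.
Euler's criterion: 91^4116 mod 8233 = 1. Thus (91|8233) = 1.
(91/8233) = 1, so 8233 splits.

8233 splits in O_K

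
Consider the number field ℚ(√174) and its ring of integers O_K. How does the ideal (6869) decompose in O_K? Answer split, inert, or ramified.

Since 174 ≢ 1 mod 4, the ring of integers is ℤ[√174] with discriminant 4·174 = 696.
6869 ∤ 696, so 6869 is unramified.
(174/6869) = 174^3434 mod 6869 = 1, giving Legendre symbol 1.
Legendre symbol 1 ⇒ 6869 is split.

p splits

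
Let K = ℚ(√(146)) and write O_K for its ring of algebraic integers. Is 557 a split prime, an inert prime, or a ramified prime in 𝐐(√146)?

146 mod 4 = 2, hence disc K = 4·146 = 584 and O_K = ℤ[√146].
disc(K) = 584 is not divisible by 557; 557 is unramified.
Euler's criterion: 146^278 mod 557 = 556. Thus (146|557) = -1.
Legendre symbol -1 ⇒ 557 is inert.

remains prime (inert)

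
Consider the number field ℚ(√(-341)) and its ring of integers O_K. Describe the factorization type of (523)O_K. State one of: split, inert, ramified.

Since -341 ≢ 1 mod 4, the ring of integers is ℤ[√-341] with discriminant 4·(-341) = -1364.
Since gcd(523, -1364) = 1 the prime 523 does not ramify.
Compute (-341/523) via Euler: 182^((523-1)/2) mod 523 = 522, so (-341/523) = -1.
(-341/523) = -1, so 523 is inert.

inert — (523) stays prime in O_K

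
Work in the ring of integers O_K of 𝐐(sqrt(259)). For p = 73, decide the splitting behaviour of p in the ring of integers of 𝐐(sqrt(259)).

inert

259 mod 4 = 3, hence disc K = 4·259 = 1036 and O_K = ℤ[√259].
73 ∤ 1036, so 73 is unramified.
Legendre symbol by Euler's criterion: (259/73) ≡ 259^36 ≡ 72 (mod 73), i.e. (259/73) = -1.
(259/73) = -1, so 73 is inert.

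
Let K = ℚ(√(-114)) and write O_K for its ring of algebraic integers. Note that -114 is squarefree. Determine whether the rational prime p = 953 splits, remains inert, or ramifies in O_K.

d = -114 ≡ 2 (mod 4), so O_K = ℤ[√-114] and disc(K) = 4d = -456.
disc(K) = -456 is not divisible by 953; 953 is unramified.
Compute (-114/953) via Euler: 839^((953-1)/2) mod 953 = 1, so (-114/953) = 1.
d is a quadratic residue mod p, hence 953 splits in O_K.

splits completely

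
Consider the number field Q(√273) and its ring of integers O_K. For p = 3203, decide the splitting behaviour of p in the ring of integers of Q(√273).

d = 273 ≡ 1 (mod 4), so O_K = ℤ[(1+√273)/2] and disc(K) = d = 273.
Since gcd(3203, 273) = 1 the prime 3203 does not ramify.
Compute (273/3203) via Euler: 273^((3203-1)/2) mod 3203 = 1, so (273/3203) = 1.
Legendre symbol 1 ⇒ 3203 is split.

splits completely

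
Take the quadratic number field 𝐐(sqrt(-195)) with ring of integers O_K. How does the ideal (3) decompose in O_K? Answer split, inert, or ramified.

3 is ramified

Since -195 ≡ 1 mod 4, the ring of integers is ℤ[(1+√-195)/2] with discriminant -195.
disc(K) = -195 = 3·(-65), so p = 3 is ramified.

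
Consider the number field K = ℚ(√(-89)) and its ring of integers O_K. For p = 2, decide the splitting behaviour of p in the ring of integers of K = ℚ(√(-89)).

2 is ramified

-89 mod 4 = 3, hence disc K = 4·(-89) = -356 and O_K = ℤ[√-89].
disc(K) = -356 = 2·(-178), so p = 2 is ramified.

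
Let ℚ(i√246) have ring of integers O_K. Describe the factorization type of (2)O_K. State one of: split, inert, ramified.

ramified

d = -246 ≡ 2 (mod 4), so O_K = ℤ[√-246] and disc(K) = 4d = -984.
disc(K) = -984 = 2·(-492), so p = 2 is ramified.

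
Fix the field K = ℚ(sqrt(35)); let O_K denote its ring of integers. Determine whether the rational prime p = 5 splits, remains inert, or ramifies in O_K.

d = 35 ≡ 3 (mod 4), so O_K = ℤ[√35] and disc(K) = 4d = 140.
disc(K) = 140 = 5·28, so p = 5 is ramified.

ramified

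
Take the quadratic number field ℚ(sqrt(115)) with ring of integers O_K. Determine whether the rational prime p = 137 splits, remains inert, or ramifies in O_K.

p splits

115 mod 4 = 3, hence disc K = 4·115 = 460 and O_K = ℤ[√115].
disc(K) = 460 is not divisible by 137; 137 is unramified.
Legendre symbol by Euler's criterion: (115/137) ≡ 115^68 ≡ 1 (mod 137), i.e. (115/137) = 1.
Legendre symbol 1 ⇒ 137 is split.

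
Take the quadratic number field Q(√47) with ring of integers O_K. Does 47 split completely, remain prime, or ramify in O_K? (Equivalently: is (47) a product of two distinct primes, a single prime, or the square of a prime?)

p ramifies

Since 47 ≢ 1 mod 4, the ring of integers is ℤ[√47] with discriminant 4·47 = 188.
47 divides disc(K) = 188, so 47 ramifies.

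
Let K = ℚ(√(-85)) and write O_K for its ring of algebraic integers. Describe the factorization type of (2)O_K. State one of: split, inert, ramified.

-85 mod 4 = 3, hence disc K = 4·(-85) = -340 and O_K = ℤ[√-85].
Ramification test: 2 | -340. The prime 2 ramifies in K.

2 is ramified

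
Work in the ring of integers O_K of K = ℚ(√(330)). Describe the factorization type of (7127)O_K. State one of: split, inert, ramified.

Since 330 ≢ 1 mod 4, the ring of integers is ℤ[√330] with discriminant 4·330 = 1320.
Since gcd(7127, 1320) = 1 the prime 7127 does not ramify.
(330/7127) = 330^3563 mod 7127 = 7126, giving Legendre symbol -1.
d is a non-residue mod p, hence 7127 remains inert in O_K.

p is inert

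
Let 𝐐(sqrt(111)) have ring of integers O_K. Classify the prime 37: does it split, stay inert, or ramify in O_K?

111 mod 4 = 3, hence disc K = 4·111 = 444 and O_K = ℤ[√111].
disc(K) = 444 = 37·12, so p = 37 is ramified.

37 is ramified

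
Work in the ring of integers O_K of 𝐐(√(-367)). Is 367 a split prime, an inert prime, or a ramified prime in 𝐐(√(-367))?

Since -367 ≡ 1 mod 4, the ring of integers is ℤ[(1+√-367)/2] with discriminant -367.
367 divides disc(K) = -367, so 367 ramifies.

ramified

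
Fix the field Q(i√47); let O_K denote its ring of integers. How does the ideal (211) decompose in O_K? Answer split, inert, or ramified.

remains prime (inert)

d = -47 ≡ 1 (mod 4), so O_K = ℤ[(1+√-47)/2] and disc(K) = d = -47.
Since gcd(211, -47) = 1 the prime 211 does not ramify.
Euler's criterion: (-47)^105 mod 211 = 210. Thus (-47|211) = -1.
d is a non-residue mod p, hence 211 remains inert in O_K.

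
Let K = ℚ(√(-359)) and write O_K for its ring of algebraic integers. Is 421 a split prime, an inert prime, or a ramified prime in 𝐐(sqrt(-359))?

inert

-359 mod 4 = 1, hence disc K = -359 and O_K = ℤ[(1+√-359)/2].
421 ∤ -359, so 421 is unramified.
Legendre symbol by Euler's criterion: (-359/421) ≡ (-359)^210 ≡ 420 (mod 421), i.e. (-359/421) = -1.
Legendre symbol -1 ⇒ 421 is inert.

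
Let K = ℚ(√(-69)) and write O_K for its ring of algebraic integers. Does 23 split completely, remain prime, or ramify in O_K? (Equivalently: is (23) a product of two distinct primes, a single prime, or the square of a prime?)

Since -69 ≢ 1 mod 4, the ring of integers is ℤ[√-69] with discriminant 4·(-69) = -276.
disc(K) = -276 = 23·(-12), so p = 23 is ramified.

ramifies in O_K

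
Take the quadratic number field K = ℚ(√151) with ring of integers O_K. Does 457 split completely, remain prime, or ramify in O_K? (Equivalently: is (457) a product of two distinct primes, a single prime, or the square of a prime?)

split — (457) = 𝔭₁𝔭₂ with 𝔭₁ ≠ 𝔭₂

d = 151 ≡ 3 (mod 4), so O_K = ℤ[√151] and disc(K) = 4d = 604.
457 ∤ 604, so 457 is unramified.
Euler's criterion: 151^228 mod 457 = 1. Thus (151|457) = 1.
d is a quadratic residue mod p, hence 457 splits in O_K.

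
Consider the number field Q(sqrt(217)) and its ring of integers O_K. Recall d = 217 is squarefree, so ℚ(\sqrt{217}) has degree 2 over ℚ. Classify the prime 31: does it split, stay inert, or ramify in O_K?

Since 217 ≡ 1 mod 4, the ring of integers is ℤ[(1+√217)/2] with discriminant 217.
31 divides disc(K) = 217, so 31 ramifies.

ramified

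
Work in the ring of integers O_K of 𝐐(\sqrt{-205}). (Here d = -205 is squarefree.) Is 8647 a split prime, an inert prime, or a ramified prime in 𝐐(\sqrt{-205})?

-205 mod 4 = 3, hence disc K = 4·(-205) = -820 and O_K = ℤ[√-205].
8647 ∤ -820, so 8647 is unramified.
Euler's criterion: (-205)^4323 mod 8647 = 1. Thus (-205|8647) = 1.
d is a quadratic residue mod p, hence 8647 splits in O_K.

split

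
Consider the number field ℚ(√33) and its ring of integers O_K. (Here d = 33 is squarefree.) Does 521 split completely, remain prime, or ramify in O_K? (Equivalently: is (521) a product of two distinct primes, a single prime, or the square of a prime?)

p is inert

Since 33 ≡ 1 mod 4, the ring of integers is ℤ[(1+√33)/2] with discriminant 33.
Since gcd(521, 33) = 1 the prime 521 does not ramify.
Legendre symbol by Euler's criterion: (33/521) ≡ 33^260 ≡ 520 (mod 521), i.e. (33/521) = -1.
d is a non-residue mod p, hence 521 remains inert in O_K.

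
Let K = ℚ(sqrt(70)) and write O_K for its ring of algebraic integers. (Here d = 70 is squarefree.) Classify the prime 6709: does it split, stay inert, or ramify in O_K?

d = 70 ≡ 2 (mod 4), so O_K = ℤ[√70] and disc(K) = 4d = 280.
6709 ∤ 280, so 6709 is unramified.
(70/6709) = 70^3354 mod 6709 = 1, giving Legendre symbol 1.
Legendre symbol 1 ⇒ 6709 is split.

p splits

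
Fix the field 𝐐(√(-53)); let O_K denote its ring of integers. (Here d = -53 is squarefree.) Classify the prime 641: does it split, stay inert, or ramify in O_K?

d = -53 ≡ 3 (mod 4), so O_K = ℤ[√-53] and disc(K) = 4d = -212.
641 ∤ -212, so 641 is unramified.
Euler's criterion: (-53)^320 mod 641 = 640. Thus (-53|641) = -1.
d is a non-residue mod p, hence 641 remains inert in O_K.

remains prime (inert)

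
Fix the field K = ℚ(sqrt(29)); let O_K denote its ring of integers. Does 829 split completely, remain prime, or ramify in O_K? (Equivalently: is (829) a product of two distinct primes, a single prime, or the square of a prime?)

inert

29 mod 4 = 1, hence disc K = 29 and O_K = ℤ[(1+√29)/2].
Since gcd(829, 29) = 1 the prime 829 does not ramify.
(29/829) = 29^414 mod 829 = 828, giving Legendre symbol -1.
Legendre symbol -1 ⇒ 829 is inert.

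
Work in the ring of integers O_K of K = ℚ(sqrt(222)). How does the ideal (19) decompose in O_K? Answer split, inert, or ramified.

222 mod 4 = 2, hence disc K = 4·222 = 888 and O_K = ℤ[√222].
19 ∤ 888, so 19 is unramified.
(222/19) = 13^9 mod 19 = 18, giving Legendre symbol -1.
Legendre symbol -1 ⇒ 19 is inert.

inert — (19) stays prime in O_K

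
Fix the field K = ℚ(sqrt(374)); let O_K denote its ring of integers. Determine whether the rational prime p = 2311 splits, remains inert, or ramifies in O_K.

Since 374 ≢ 1 mod 4, the ring of integers is ℤ[√374] with discriminant 4·374 = 1496.
disc(K) = 1496 is not divisible by 2311; 2311 is unramified.
Euler's criterion: 374^1155 mod 2311 = 2310. Thus (374|2311) = -1.
Legendre symbol -1 ⇒ 2311 is inert.

inert — (2311) stays prime in O_K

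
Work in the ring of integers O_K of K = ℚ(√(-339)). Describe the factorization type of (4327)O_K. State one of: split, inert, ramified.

inert

d = -339 ≡ 1 (mod 4), so O_K = ℤ[(1+√-339)/2] and disc(K) = d = -339.
disc(K) = -339 is not divisible by 4327; 4327 is unramified.
(-339/4327) = 3988^2163 mod 4327 = 4326, giving Legendre symbol -1.
(-339/4327) = -1, so 4327 is inert.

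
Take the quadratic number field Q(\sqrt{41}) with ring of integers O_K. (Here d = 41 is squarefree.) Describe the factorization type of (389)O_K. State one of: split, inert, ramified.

d = 41 ≡ 1 (mod 4), so O_K = ℤ[(1+√41)/2] and disc(K) = d = 41.
Since gcd(389, 41) = 1 the prime 389 does not ramify.
Euler's criterion: 41^194 mod 389 = 1. Thus (41|389) = 1.
d is a quadratic residue mod p, hence 389 splits in O_K.

p splits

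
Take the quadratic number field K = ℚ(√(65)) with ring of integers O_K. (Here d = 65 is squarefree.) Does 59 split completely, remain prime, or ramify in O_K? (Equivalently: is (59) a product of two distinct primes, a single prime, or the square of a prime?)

remains prime (inert)

d = 65 ≡ 1 (mod 4), so O_K = ℤ[(1+√65)/2] and disc(K) = d = 65.
59 ∤ 65, so 59 is unramified.
Legendre symbol by Euler's criterion: (65/59) ≡ 65^29 ≡ 58 (mod 59), i.e. (65/59) = -1.
d is a non-residue mod p, hence 59 remains inert in O_K.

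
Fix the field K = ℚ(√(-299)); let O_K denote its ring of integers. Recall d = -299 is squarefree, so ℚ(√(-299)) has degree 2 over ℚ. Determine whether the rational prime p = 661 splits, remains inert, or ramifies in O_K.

661 splits in O_K

-299 mod 4 = 1, hence disc K = -299 and O_K = ℤ[(1+√-299)/2].
disc(K) = -299 is not divisible by 661; 661 is unramified.
Compute (-299/661) via Euler: 362^((661-1)/2) mod 661 = 1, so (-299/661) = 1.
Legendre symbol 1 ⇒ 661 is split.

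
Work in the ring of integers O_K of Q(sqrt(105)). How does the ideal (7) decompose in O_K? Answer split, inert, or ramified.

d = 105 ≡ 1 (mod 4), so O_K = ℤ[(1+√105)/2] and disc(K) = d = 105.
disc(K) = 105 = 7·15, so p = 7 is ramified.

p ramifies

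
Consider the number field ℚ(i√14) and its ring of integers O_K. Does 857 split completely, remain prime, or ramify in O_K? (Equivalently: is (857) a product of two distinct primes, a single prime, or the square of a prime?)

remains prime (inert)

-14 mod 4 = 2, hence disc K = 4·(-14) = -56 and O_K = ℤ[√-14].
857 ∤ -56, so 857 is unramified.
Euler's criterion: (-14)^428 mod 857 = 856. Thus (-14|857) = -1.
d is a non-residue mod p, hence 857 remains inert in O_K.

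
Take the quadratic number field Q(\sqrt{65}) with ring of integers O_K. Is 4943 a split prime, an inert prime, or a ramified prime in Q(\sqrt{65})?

65 mod 4 = 1, hence disc K = 65 and O_K = ℤ[(1+√65)/2].
4943 ∤ 65, so 4943 is unramified.
Legendre symbol by Euler's criterion: (65/4943) ≡ 65^2471 ≡ 4942 (mod 4943), i.e. (65/4943) = -1.
(65/4943) = -1, so 4943 is inert.

inert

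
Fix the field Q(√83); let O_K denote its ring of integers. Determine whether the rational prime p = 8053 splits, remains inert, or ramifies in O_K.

d = 83 ≡ 3 (mod 4), so O_K = ℤ[√83] and disc(K) = 4d = 332.
8053 ∤ 332, so 8053 is unramified.
Compute (83/8053) via Euler: 83^((8053-1)/2) mod 8053 = 8052, so (83/8053) = -1.
Legendre symbol -1 ⇒ 8053 is inert.

remains prime (inert)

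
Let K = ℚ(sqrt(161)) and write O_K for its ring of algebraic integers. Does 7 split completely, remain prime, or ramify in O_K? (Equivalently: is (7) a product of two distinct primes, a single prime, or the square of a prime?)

ramified

Since 161 ≡ 1 mod 4, the ring of integers is ℤ[(1+√161)/2] with discriminant 161.
Ramification test: 7 | 161. The prime 7 ramifies in K.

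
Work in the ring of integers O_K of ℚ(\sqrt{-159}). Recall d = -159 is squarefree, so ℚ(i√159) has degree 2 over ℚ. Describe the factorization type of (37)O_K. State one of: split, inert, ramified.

d = -159 ≡ 1 (mod 4), so O_K = ℤ[(1+√-159)/2] and disc(K) = d = -159.
Since gcd(37, -159) = 1 the prime 37 does not ramify.
(-159/37) = 26^18 mod 37 = 1, giving Legendre symbol 1.
Legendre symbol 1 ⇒ 37 is split.

split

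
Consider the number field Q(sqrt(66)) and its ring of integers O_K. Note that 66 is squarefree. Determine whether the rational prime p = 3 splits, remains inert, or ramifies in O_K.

ramified

Since 66 ≢ 1 mod 4, the ring of integers is ℤ[√66] with discriminant 4·66 = 264.
3 divides disc(K) = 264, so 3 ramifies.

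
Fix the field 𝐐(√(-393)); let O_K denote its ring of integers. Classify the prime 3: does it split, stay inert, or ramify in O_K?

p ramifies

-393 mod 4 = 3, hence disc K = 4·(-393) = -1572 and O_K = ℤ[√-393].
Ramification test: 3 | -1572. The prime 3 ramifies in K.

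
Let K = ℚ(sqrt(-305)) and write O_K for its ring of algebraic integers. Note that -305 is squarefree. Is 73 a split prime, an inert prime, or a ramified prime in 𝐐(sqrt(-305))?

d = -305 ≡ 3 (mod 4), so O_K = ℤ[√-305] and disc(K) = 4d = -1220.
disc(K) = -1220 is not divisible by 73; 73 is unramified.
(-305/73) = 60^36 mod 73 = 72, giving Legendre symbol -1.
d is a non-residue mod p, hence 73 remains inert in O_K.

remains prime (inert)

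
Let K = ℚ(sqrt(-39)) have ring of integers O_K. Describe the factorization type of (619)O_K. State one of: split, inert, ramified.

p is inert

Since -39 ≡ 1 mod 4, the ring of integers is ℤ[(1+√-39)/2] with discriminant -39.
disc(K) = -39 is not divisible by 619; 619 is unramified.
Legendre symbol by Euler's criterion: (-39/619) ≡ (-39)^309 ≡ 618 (mod 619), i.e. (-39/619) = -1.
(-39/619) = -1, so 619 is inert.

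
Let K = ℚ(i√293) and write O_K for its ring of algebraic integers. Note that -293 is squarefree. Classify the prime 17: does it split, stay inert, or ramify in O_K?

Since -293 ≢ 1 mod 4, the ring of integers is ℤ[√-293] with discriminant 4·(-293) = -1172.
17 ∤ -1172, so 17 is unramified.
Euler's criterion: (-293)^8 mod 17 = 1. Thus (-293|17) = 1.
d is a quadratic residue mod p, hence 17 splits in O_K.

split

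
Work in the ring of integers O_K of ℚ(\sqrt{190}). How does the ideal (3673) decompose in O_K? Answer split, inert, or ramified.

3673 remains inert

190 mod 4 = 2, hence disc K = 4·190 = 760 and O_K = ℤ[√190].
Since gcd(3673, 760) = 1 the prime 3673 does not ramify.
(190/3673) = 190^1836 mod 3673 = 3672, giving Legendre symbol -1.
(190/3673) = -1, so 3673 is inert.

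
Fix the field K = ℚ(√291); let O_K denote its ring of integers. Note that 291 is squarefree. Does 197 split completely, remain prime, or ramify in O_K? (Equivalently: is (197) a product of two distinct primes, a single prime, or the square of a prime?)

p is inert

Since 291 ≢ 1 mod 4, the ring of integers is ℤ[√291] with discriminant 4·291 = 1164.
disc(K) = 1164 is not divisible by 197; 197 is unramified.
Euler's criterion: 291^98 mod 197 = 196. Thus (291|197) = -1.
d is a non-residue mod p, hence 197 remains inert in O_K.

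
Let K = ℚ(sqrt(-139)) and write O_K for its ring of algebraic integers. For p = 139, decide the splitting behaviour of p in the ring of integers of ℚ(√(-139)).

p ramifies

Since -139 ≡ 1 mod 4, the ring of integers is ℤ[(1+√-139)/2] with discriminant -139.
Ramification test: 139 | -139. The prime 139 ramifies in K.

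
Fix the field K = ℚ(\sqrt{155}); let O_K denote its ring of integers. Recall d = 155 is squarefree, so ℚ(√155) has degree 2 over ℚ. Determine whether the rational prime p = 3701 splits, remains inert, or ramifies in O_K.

3701 remains inert

155 mod 4 = 3, hence disc K = 4·155 = 620 and O_K = ℤ[√155].
3701 ∤ 620, so 3701 is unramified.
Euler's criterion: 155^1850 mod 3701 = 3700. Thus (155|3701) = -1.
(155/3701) = -1, so 3701 is inert.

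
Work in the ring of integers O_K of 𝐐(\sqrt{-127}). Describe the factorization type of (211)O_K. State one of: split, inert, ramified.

-127 mod 4 = 1, hence disc K = -127 and O_K = ℤ[(1+√-127)/2].
211 ∤ -127, so 211 is unramified.
Legendre symbol by Euler's criterion: (-127/211) ≡ (-127)^105 ≡ 1 (mod 211), i.e. (-127/211) = 1.
Legendre symbol 1 ⇒ 211 is split.

211 splits in O_K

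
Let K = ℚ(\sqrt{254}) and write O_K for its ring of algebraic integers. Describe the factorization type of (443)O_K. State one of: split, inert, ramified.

d = 254 ≡ 2 (mod 4), so O_K = ℤ[√254] and disc(K) = 4d = 1016.
Since gcd(443, 1016) = 1 the prime 443 does not ramify.
Legendre symbol by Euler's criterion: (254/443) ≡ 254^221 ≡ 1 (mod 443), i.e. (254/443) = 1.
d is a quadratic residue mod p, hence 443 splits in O_K.

split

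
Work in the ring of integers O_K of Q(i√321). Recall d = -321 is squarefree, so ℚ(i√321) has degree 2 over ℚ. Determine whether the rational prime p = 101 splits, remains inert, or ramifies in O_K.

d = -321 ≡ 3 (mod 4), so O_K = ℤ[√-321] and disc(K) = 4d = -1284.
101 ∤ -1284, so 101 is unramified.
(-321/101) = 83^50 mod 101 = 100, giving Legendre symbol -1.
(-321/101) = -1, so 101 is inert.

101 remains inert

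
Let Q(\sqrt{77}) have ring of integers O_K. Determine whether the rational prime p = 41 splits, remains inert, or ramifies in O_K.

41 splits in O_K

77 mod 4 = 1, hence disc K = 77 and O_K = ℤ[(1+√77)/2].
disc(K) = 77 is not divisible by 41; 41 is unramified.
(77/41) = 36^20 mod 41 = 1, giving Legendre symbol 1.
Legendre symbol 1 ⇒ 41 is split.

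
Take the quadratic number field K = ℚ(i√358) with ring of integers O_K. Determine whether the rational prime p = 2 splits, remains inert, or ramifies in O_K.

p ramifies

d = -358 ≡ 2 (mod 4), so O_K = ℤ[√-358] and disc(K) = 4d = -1432.
Ramification test: 2 | -1432. The prime 2 ramifies in K.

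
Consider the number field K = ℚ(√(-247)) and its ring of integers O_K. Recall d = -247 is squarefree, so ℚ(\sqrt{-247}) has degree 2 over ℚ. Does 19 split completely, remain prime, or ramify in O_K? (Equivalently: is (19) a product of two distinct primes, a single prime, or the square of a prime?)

Since -247 ≡ 1 mod 4, the ring of integers is ℤ[(1+√-247)/2] with discriminant -247.
19 divides disc(K) = -247, so 19 ramifies.

19 is ramified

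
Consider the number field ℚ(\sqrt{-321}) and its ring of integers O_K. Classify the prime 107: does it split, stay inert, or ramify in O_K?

ramified — (107) = 𝔭²

-321 mod 4 = 3, hence disc K = 4·(-321) = -1284 and O_K = ℤ[√-321].
disc(K) = -1284 = 107·(-12), so p = 107 is ramified.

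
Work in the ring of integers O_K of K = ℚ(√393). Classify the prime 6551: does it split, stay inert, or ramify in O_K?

d = 393 ≡ 1 (mod 4), so O_K = ℤ[(1+√393)/2] and disc(K) = d = 393.
Since gcd(6551, 393) = 1 the prime 6551 does not ramify.
Legendre symbol by Euler's criterion: (393/6551) ≡ 393^3275 ≡ 6550 (mod 6551), i.e. (393/6551) = -1.
Legendre symbol -1 ⇒ 6551 is inert.

p is inert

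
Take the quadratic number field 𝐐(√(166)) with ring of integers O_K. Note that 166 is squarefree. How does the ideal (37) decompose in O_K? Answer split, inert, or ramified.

d = 166 ≡ 2 (mod 4), so O_K = ℤ[√166] and disc(K) = 4d = 664.
Since gcd(37, 664) = 1 the prime 37 does not ramify.
Compute (166/37) via Euler: 18^((37-1)/2) mod 37 = 36, so (166/37) = -1.
Legendre symbol -1 ⇒ 37 is inert.

inert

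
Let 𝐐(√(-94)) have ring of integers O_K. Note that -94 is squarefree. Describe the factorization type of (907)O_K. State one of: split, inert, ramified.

-94 mod 4 = 2, hence disc K = 4·(-94) = -376 and O_K = ℤ[√-94].
Since gcd(907, -376) = 1 the prime 907 does not ramify.
Euler's criterion: (-94)^453 mod 907 = 906. Thus (-94|907) = -1.
Legendre symbol -1 ⇒ 907 is inert.

p is inert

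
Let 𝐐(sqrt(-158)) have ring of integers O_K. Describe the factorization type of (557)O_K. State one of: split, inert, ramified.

-158 mod 4 = 2, hence disc K = 4·(-158) = -632 and O_K = ℤ[√-158].
disc(K) = -632 is not divisible by 557; 557 is unramified.
Compute (-158/557) via Euler: 399^((557-1)/2) mod 557 = 556, so (-158/557) = -1.
d is a non-residue mod p, hence 557 remains inert in O_K.

p is inert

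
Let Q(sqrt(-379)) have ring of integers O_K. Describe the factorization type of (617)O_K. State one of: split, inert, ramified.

Since -379 ≡ 1 mod 4, the ring of integers is ℤ[(1+√-379)/2] with discriminant -379.
Since gcd(617, -379) = 1 the prime 617 does not ramify.
Euler's criterion: (-379)^308 mod 617 = 616. Thus (-379|617) = -1.
d is a non-residue mod p, hence 617 remains inert in O_K.

remains prime (inert)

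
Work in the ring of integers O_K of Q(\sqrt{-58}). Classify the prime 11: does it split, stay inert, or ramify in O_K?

Since -58 ≢ 1 mod 4, the ring of integers is ℤ[√-58] with discriminant 4·(-58) = -232.
disc(K) = -232 is not divisible by 11; 11 is unramified.
Compute (-58/11) via Euler: 8^((11-1)/2) mod 11 = 10, so (-58/11) = -1.
(-58/11) = -1, so 11 is inert.

inert — (11) stays prime in O_K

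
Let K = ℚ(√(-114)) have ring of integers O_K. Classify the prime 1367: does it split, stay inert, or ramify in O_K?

d = -114 ≡ 2 (mod 4), so O_K = ℤ[√-114] and disc(K) = 4d = -456.
disc(K) = -456 is not divisible by 1367; 1367 is unramified.
Euler's criterion: (-114)^683 mod 1367 = 1366. Thus (-114|1367) = -1.
d is a non-residue mod p, hence 1367 remains inert in O_K.

remains prime (inert)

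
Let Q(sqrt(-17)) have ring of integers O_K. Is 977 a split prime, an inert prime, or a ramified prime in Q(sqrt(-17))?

p splits

-17 mod 4 = 3, hence disc K = 4·(-17) = -68 and O_K = ℤ[√-17].
977 ∤ -68, so 977 is unramified.
Compute (-17/977) via Euler: 960^((977-1)/2) mod 977 = 1, so (-17/977) = 1.
Legendre symbol 1 ⇒ 977 is split.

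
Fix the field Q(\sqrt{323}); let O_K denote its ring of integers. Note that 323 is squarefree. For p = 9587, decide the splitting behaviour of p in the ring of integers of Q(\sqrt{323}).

inert — (9587) stays prime in O_K

d = 323 ≡ 3 (mod 4), so O_K = ℤ[√323] and disc(K) = 4d = 1292.
disc(K) = 1292 is not divisible by 9587; 9587 is unramified.
(323/9587) = 323^4793 mod 9587 = 9586, giving Legendre symbol -1.
Legendre symbol -1 ⇒ 9587 is inert.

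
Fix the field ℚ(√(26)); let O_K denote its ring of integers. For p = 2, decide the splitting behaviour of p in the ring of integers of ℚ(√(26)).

26 mod 4 = 2, hence disc K = 4·26 = 104 and O_K = ℤ[√26].
disc(K) = 104 = 2·52, so p = 2 is ramified.

ramifies in O_K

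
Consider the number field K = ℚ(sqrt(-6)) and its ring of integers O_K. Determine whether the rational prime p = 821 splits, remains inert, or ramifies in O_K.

-6 mod 4 = 2, hence disc K = 4·(-6) = -24 and O_K = ℤ[√-6].
821 ∤ -24, so 821 is unramified.
(-6/821) = 815^410 mod 821 = 1, giving Legendre symbol 1.
(-6/821) = 1, so 821 splits.

split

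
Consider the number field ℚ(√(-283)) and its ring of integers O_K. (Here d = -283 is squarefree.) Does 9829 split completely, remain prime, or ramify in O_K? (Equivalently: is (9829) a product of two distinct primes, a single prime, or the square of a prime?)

Since -283 ≡ 1 mod 4, the ring of integers is ℤ[(1+√-283)/2] with discriminant -283.
disc(K) = -283 is not divisible by 9829; 9829 is unramified.
Legendre symbol by Euler's criterion: (-283/9829) ≡ (-283)^4914 ≡ 1 (mod 9829), i.e. (-283/9829) = 1.
d is a quadratic residue mod p, hence 9829 splits in O_K.

split — (9829) = 𝔭₁𝔭₂ with 𝔭₁ ≠ 𝔭₂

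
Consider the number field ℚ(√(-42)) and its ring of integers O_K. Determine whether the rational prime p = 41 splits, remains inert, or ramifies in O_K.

41 splits in O_K

Since -42 ≢ 1 mod 4, the ring of integers is ℤ[√-42] with discriminant 4·(-42) = -168.
41 ∤ -168, so 41 is unramified.
Euler's criterion: (-42)^20 mod 41 = 1. Thus (-42|41) = 1.
(-42/41) = 1, so 41 splits.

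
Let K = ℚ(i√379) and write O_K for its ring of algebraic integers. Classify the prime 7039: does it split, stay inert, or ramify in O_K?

-379 mod 4 = 1, hence disc K = -379 and O_K = ℤ[(1+√-379)/2].
7039 ∤ -379, so 7039 is unramified.
(-379/7039) = 6660^3519 mod 7039 = 1, giving Legendre symbol 1.
d is a quadratic residue mod p, hence 7039 splits in O_K.

7039 splits in O_K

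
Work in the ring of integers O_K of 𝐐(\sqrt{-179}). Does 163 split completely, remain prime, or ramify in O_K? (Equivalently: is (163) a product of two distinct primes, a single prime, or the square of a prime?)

Since -179 ≡ 1 mod 4, the ring of integers is ℤ[(1+√-179)/2] with discriminant -179.
Since gcd(163, -179) = 1 the prime 163 does not ramify.
Euler's criterion: (-179)^81 mod 163 = 162. Thus (-179|163) = -1.
d is a non-residue mod p, hence 163 remains inert in O_K.

p is inert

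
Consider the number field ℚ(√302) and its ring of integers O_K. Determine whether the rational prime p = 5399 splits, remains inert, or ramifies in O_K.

p splits

302 mod 4 = 2, hence disc K = 4·302 = 1208 and O_K = ℤ[√302].
5399 ∤ 1208, so 5399 is unramified.
Euler's criterion: 302^2699 mod 5399 = 1. Thus (302|5399) = 1.
(302/5399) = 1, so 5399 splits.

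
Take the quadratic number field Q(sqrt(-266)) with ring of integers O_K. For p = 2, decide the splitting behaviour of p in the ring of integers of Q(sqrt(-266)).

2 is ramified

Since -266 ≢ 1 mod 4, the ring of integers is ℤ[√-266] with discriminant 4·(-266) = -1064.
2 divides disc(K) = -1064, so 2 ramifies.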